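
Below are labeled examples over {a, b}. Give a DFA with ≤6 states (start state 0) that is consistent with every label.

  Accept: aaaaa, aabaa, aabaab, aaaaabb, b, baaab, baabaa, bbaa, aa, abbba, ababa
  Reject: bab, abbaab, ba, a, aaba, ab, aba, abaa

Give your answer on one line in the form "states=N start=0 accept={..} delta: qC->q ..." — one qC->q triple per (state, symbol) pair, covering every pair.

states=5 start=0 accept={0,2} delta: 0a->1 0b->0 1a->2 1b->3 2a->0 2b->0 3a->3 3b->4 4a->0 4b->1

Fold the examples into a partial DFA from state 0: repeatedly fix the first undefined (state, symbol) met by the shortest-then-alphabetical prefix, trying targets in increasing order and rejecting any under which an Accept and a Reject string meet in one state with the same remainder; add a state when all current targets are rejected. Accepting states are where Accept strings end.
a: 0a undefined. 0a->0: no, aaaaa/a meet in 0. Open state 1: 0a->1.
b: 0b undefined. 0b->0: ok.
aa: 1a undefined. 1a->0: no, aaaaa/ba meet in 1. 1a->1: no, aaaaa/ba meet in 1. Open state 2: 1a->2.
ab: 1b undefined. 1b->0: no, b/bab meet in 0. 1b->1: no, baaab/abbaab meet in 2 with "ab" left. 1b->2: no, aabaab/abbaab meet in 2 with "baab" left. Open state 3: 1b->3.
aaa: 2a undefined. 2a->0: ok.
aab: 2b undefined. 2b->0: ok.
aba: 3a undefined. 3a->0: no, aabaab/aba meet in 0. 3a->1: no, aaaaa/abaa meet in 2. 3a->2: no, aaaaa/aba meet in 2. 3a->3: ok.
abb: 3b undefined. 3b->0: no, aabaab/abbaab meet in 0. 3b->1: no, aabaab/abbaab meet in 0. 3b->2: no, abbba/ba meet in 1. 3b->3: no, abbba/bab meet in 3. Open state 4: 3b->4.
abba: 4a undefined. 4a->0: ok.
abbb: 4b undefined. 4b->0: no, abbba/ba meet in 1. 4b->1: ok.
All examples now run through 5 states with every (state, symbol) defined. Accept strings end in {0,2}, Reject strings end in {1,3}; accept={0,2}.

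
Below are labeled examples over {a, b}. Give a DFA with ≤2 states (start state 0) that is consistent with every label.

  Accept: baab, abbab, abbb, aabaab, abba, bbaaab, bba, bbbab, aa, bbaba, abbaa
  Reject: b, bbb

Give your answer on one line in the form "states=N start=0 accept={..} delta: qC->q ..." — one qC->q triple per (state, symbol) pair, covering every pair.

states=2 start=0 accept={1} delta: 0a->1 0b->0 1a->1 1b->1

State merging on the prefix tree: take the shortest (then alphabetical) example prefix whose next move is undefined and point that move at state 0, else 1, else 2, ...; a target is out if some Accept/Reject pair would then sit in one state with the same input left (inseparable). If every existing state is out, open a new one.
a: 0a undefined. 0a->0: no, abbb/bbb meet in 0 with "bbb" left. Open state 1: 0a->1.
b: 0b undefined. 0b->0: ok.
aa: 1a undefined. 1a->0: no, baab/b meet in 0. 1a->1: ok.
ab: 1b undefined. 1b->0: no, baab/b meet in 0. 1b->1: ok.
All examples now run through 2 states with every (state, symbol) defined. Accept strings end in {1}, Reject strings end in {0}; accept={1}.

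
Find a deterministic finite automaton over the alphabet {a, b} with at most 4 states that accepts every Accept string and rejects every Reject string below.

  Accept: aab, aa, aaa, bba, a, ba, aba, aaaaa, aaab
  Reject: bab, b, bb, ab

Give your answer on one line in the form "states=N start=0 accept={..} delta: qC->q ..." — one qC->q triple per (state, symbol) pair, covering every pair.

Fold the examples into a partial DFA from state 0: repeatedly fix the first undefined (state, symbol) met by the shortest-then-alphabetical prefix, trying targets in increasing order and rejecting any under which an Accept and a Reject string meet in one state with the same remainder; add a state when all current targets are rejected. Accepting states are where Accept strings end.
a: 0a undefined. 0a->0: no, aab/b meet in 0 with "b" left. Open state 1: 0a->1.
b: 0b undefined. 0b->0: ok.
aa: 1a undefined. 1a->0: no, aab/b meet in 0. 1a->1: no, aab/bab meet in 1 with "b" left. Open state 2: 1a->2.
ab: 1b undefined. 1b->0: ok.
aaa: 2a undefined. 2a->0: no, aaa/bab meet in 0. 2a->1: no, aaab/bab meet in 0. 2a->2: ok.
aab: 2b undefined. 2b->0: no, aab/bab meet in 0. 2b->1: ok.
All examples now run through 3 states with every (state, symbol) defined. Accept strings end in {1,2}, Reject strings end in {0}; accept={1,2}.

states=3 start=0 accept={1,2} delta: 0a->1 0b->0 1a->2 1b->0 2a->2 2b->1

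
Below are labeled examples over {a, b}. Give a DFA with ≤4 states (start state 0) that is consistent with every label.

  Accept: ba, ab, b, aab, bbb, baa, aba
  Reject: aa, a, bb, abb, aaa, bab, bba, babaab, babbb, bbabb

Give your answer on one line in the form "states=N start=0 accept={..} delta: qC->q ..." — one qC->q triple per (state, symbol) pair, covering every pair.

State merging on the prefix tree: take the shortest (then alphabetical) example prefix whose next move is undefined and point that move at state 0, else 1, else 2, ...; a target is out if some Accept/Reject pair would then sit in one state with the same input left (inseparable). If every existing state is out, open a new one.
a: 0a undefined. 0a->0: ok.
b: 0b undefined. 0b->0: no, ba/aa meet in 0. Open state 1: 0b->1.
ba: 1a undefined. 1a->0: no, ba/aa meet in 0. 1a->1: ok.
bb: 1b undefined. 1b->0: no, ba/babaab meet in 1. 1b->1: no, ba/bb meet in 1. Open state 2: 1b->2.
bba: 2a undefined. 2a->0: no, ba/babaab meet in 1. 2a->1: no, ba/bba meet in 1. 2a->2: no, bbb/babaab meet in 2 with "b" left. Open state 3: 2a->3.
bbb: 2b undefined. 2b->0: no, ba/babbb meet in 1. 2b->1: ok.
bbab: 3b undefined. 3b->0: no, ba/bbabb meet in 1. 3b->1: ok.
babaa: 3a undefined. 3a->0: no, ba/babaab meet in 1. 3a->1: ok.
All examples now run through 4 states with every (state, symbol) defined. Accept strings end in {1}, Reject strings end in {0,2,3}; accept={1}.

states=4 start=0 accept={1} delta: 0a->0 0b->1 1a->1 1b->2 2a->3 2b->1 3a->1 3b->1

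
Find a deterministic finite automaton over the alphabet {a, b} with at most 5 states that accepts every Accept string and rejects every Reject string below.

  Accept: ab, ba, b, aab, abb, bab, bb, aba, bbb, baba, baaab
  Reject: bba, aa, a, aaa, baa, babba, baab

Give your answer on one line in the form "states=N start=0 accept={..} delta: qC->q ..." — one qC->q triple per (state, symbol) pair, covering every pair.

State merging on the prefix tree: take the shortest (then alphabetical) example prefix whose next move is undefined and point that move at state 0, else 1, else 2, ...; a target is out if some Accept/Reject pair would then sit in one state with the same input left (inseparable). If every existing state is out, open a new one.
a: 0a undefined. 0a->0: ok.
b: 0b undefined. 0b->0: no, ab/bba meet in 0. Open state 1: 0b->1.
ba: 1a undefined. 1a->0: no, ab/baab meet in 1. 1a->1: no, ab/baa meet in 1. Open state 2: 1a->2.
bb: 1b undefined. 1b->0: no, abb/bba meet in 0. 1b->1: no, ba/bba meet in 2. 1b->2: ok.
baa: 2a undefined. 2a->0: no, ab/baab meet in 1. 2a->1: no, ab/bba meet in 1. 2a->2: no, ba/bba meet in 2. Open state 3: 2a->3.
bab: 2b undefined. 2b->0: no, ba/babba meet in 2. 2b->1: ok.
baaa: 3a undefined. 3a->0: ok.
baab: 3b undefined. 3b->0: ok.
All examples now run through 4 states with every (state, symbol) defined. Accept strings end in {1,2}, Reject strings end in {0,3}; accept={1,2}.

states=4 start=0 accept={1,2} delta: 0a->0 0b->1 1a->2 1b->2 2a->3 2b->1 3a->0 3b->0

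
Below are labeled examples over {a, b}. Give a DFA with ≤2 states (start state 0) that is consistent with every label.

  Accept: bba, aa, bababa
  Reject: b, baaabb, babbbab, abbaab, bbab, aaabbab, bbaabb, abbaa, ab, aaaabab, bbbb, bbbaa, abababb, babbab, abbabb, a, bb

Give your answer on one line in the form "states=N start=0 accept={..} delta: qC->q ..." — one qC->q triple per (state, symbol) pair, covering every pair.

states=2 start=0 accept={0} delta: 0a->1 0b->1 1a->0 1b->1

State merging on the prefix tree: take the shortest (then alphabetical) example prefix whose next move is undefined and point that move at state 0, else 1, else 2, ...; a target is out if some Accept/Reject pair would then sit in one state with the same input left (inseparable). If every existing state is out, open a new one.
a: 0a undefined. 0a->0: no, aa/a meet in 0. Open state 1: 0a->1.
b: 0b undefined. 0b->0: no, bba/a meet in 1. 0b->1: ok.
aa: 1a undefined. 1a->0: ok.
ab: 1b undefined. 1b->0: no, bba/b meet in 1. 1b->1: ok.
All examples now run through 2 states with every (state, symbol) defined. Accept strings end in {0}, Reject strings end in {1}; accept={0}.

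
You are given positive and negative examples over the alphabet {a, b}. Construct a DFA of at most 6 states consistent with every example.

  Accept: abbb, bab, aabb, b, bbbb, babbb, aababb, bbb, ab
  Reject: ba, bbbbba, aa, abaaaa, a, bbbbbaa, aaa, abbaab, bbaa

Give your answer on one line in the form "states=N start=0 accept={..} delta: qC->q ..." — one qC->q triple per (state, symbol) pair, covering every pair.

states=4 start=0 accept={1,2} delta: 0a->0 0b->1 1a->0 1b->2 2a->3 2b->1 3a->3 3b->0

State merging on the prefix tree: take the shortest (then alphabetical) example prefix whose next move is undefined and point that move at state 0, else 1, else 2, ...; a target is out if some Accept/Reject pair would then sit in one state with the same input left (inseparable). If every existing state is out, open a new one.
a: 0a undefined. 0a->0: ok.
b: 0b undefined. 0b->0: no, abbb/ba meet in 0. Open state 1: 0b->1.
ba: 1a undefined. 1a->0: ok.
bb: 1b undefined. 1b->0: no, abbb/abbaab meet in 1. 1b->1: no, abbb/abbaab meet in 1. Open state 2: 1b->2.
bba: 2a undefined. 2a->0: no, bab/abbaab meet in 1. 2a->1: no, bab/abbaab meet in 1. 2a->2: no, abbb/abbaab meet in 2 with "b" left. Open state 3: 2a->3.
bbb: 2b undefined. 2b->0: no, abbb/ba meet in 0. 2b->1: ok.
bbaa: 3a undefined. 3a->0: no, abbb/abbaab meet in 1. 3a->1: no, abbb/bbaa meet in 1. 3a->2: no, abbb/abbaab meet in 1. 3a->3: ok.
abbaab: 3b undefined. 3b->0: ok.
All examples now run through 4 states with every (state, symbol) defined. Accept strings end in {1,2}, Reject strings end in {0,3}; accept={1,2}.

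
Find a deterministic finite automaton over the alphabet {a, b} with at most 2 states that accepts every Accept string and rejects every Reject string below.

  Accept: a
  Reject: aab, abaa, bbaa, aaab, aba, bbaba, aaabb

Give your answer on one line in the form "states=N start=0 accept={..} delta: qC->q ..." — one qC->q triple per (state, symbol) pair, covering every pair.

states=2 start=0 accept={0} delta: 0a->0 0b->1 1a->1 1b->1

State merging on the prefix tree: take the shortest (then alphabetical) example prefix whose next move is undefined and point that move at state 0, else 1, else 2, ...; a target is out if some Accept/Reject pair would then sit in one state with the same input left (inseparable). If every existing state is out, open a new one.
a: 0a undefined. 0a->0: ok.
b: 0b undefined. 0b->0: no, a/aab meet in 0. Open state 1: 0b->1.
bb: 1b undefined. 1b->0: no, a/bbaa meet in 0. 1b->1: ok.
aba: 1a undefined. 1a->0: no, a/abaa meet in 0. 1a->1: ok.
All examples now run through 2 states with every (state, symbol) defined. Accept strings end in {0}, Reject strings end in {1}; accept={0}.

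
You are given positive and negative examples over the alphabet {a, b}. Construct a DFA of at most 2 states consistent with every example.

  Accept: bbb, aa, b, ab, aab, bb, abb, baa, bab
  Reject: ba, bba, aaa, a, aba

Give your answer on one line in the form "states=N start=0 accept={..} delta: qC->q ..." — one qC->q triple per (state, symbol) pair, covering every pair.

Grow the machine one transition at a time. Run the examples from 0; the earliest place one falls off (shortest prefix, ties alphabetical) gets sent to the lowest-numbered state that keeps every Accept/Reject pair distinguishable — a pair clashes when both reach the same state with identical unread suffix — and to a fresh state only if none does.
a: 0a undefined. 0a->0: no, aa/aaa meet in 0. Open state 1: 0a->1.
b: 0b undefined. 0b->0: ok.
aa: 1a undefined. 1a->0: ok.
ab: 1b undefined. 1b->0: ok.
All examples now run through 2 states with every (state, symbol) defined. Accept strings end in {0}, Reject strings end in {1}; accept={0}.

states=2 start=0 accept={0} delta: 0a->1 0b->0 1a->0 1b->0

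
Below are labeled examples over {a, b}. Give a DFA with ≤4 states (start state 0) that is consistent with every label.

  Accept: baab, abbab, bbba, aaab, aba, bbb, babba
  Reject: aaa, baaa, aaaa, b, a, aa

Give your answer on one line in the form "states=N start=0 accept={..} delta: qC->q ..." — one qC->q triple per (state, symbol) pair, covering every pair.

Fold the examples into a partial DFA from state 0: repeatedly fix the first undefined (state, symbol) met by the shortest-then-alphabetical prefix, trying targets in increasing order and rejecting any under which an Accept and a Reject string meet in one state with the same remainder; add a state when all current targets are rejected. Accepting states are where Accept strings end.
a: 0a undefined. 0a->0: no, aaab/b meet in 0 with "b" left. Open state 1: 0a->1.
b: 0b undefined. 0b->0: no, bbba/a meet in 1. 0b->1: ok.
aa: 1a undefined. 1a->0: ok.
ab: 1b undefined. 1b->0: no, baab/baaa meet in 0. 1b->1: no, baab/aaa meet in 1. Open state 2: 1b->2.
aba: 2a undefined. 2a->0: no, aba/baaa meet in 0. 2a->1: no, aba/aaa meet in 1. 2a->2: ok.
abb: 2b undefined. 2b->0: no, bbba/aaa meet in 1. 2b->1: no, abbab/aaa meet in 1. 2b->2: ok.
All examples now run through 3 states with every (state, symbol) defined. Accept strings end in {2}, Reject strings end in {0,1}; accept={2}.

states=3 start=0 accept={2} delta: 0a->1 0b->1 1a->0 1b->2 2a->2 2b->2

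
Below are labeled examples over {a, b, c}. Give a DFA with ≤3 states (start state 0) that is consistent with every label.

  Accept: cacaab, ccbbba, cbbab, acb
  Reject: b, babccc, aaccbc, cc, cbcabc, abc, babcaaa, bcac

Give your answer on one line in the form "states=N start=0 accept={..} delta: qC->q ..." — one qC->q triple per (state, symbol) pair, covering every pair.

Fold the examples into a partial DFA from state 0: repeatedly fix the first undefined (state, symbol) met by the shortest-then-alphabetical prefix, trying targets in increasing order and rejecting any under which an Accept and a Reject string meet in one state with the same remainder; add a state when all current targets are rejected. Accepting states are where Accept strings end.
a: 0a undefined. 0a->0: ok.
b: 0b undefined. 0b->0: ok.
c: 0c undefined. 0c->0: no, cacaab/b meet in 0. Open state 1: 0c->1.
ca: 1a undefined. 1a->0: no, cacaab/b meet in 0. 1a->1: ok.
cb: 1b undefined. 1b->0: no, cbbab/b meet in 0. 1b->1: no, cbbab/abc meet in 1. Open state 2: 1b->2.
cc: 1c undefined. 1c->0: no, cacaab/b meet in 0. 1c->1: ok.
cbb: 2b undefined. 2b->0: no, ccbbba/b meet in 0. 2b->1: ok.
cbc: 2c undefined. 2c->0: ok.
ccbbba: 2a undefined. 2a->0: no, ccbbba/b meet in 0. 2a->1: no, ccbbba/babccc meet in 1. 2a->2: ok.
All examples now run through 3 states with every (state, symbol) defined. Accept strings end in {2}, Reject strings end in {0,1}; accept={2}.

states=3 start=0 accept={2} delta: 0a->0 0b->0 0c->1 1a->1 1b->2 1c->1 2a->2 2b->1 2c->0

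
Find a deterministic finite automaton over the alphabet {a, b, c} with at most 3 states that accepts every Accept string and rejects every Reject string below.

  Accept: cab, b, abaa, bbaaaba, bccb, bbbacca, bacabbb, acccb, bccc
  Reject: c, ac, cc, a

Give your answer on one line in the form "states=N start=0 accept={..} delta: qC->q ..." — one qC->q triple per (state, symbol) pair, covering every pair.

states=3 start=0 accept={1,2} delta: 0a->0 0b->1 0c->0 1a->1 1b->0 1c->2 2a->2 2b->1 2c->2

Fold the examples into a partial DFA from state 0: repeatedly fix the first undefined (state, symbol) met by the shortest-then-alphabetical prefix, trying targets in increasing order and rejecting any under which an Accept and a Reject string meet in one state with the same remainder; add a state when all current targets are rejected. Accepting states are where Accept strings end.
a: 0a undefined. 0a->0: ok.
b: 0b undefined. 0b->0: no, b/a meet in 0. Open state 1: 0b->1.
c: 0c undefined. 0c->0: ok.
ba: 1a undefined. 1a->0: no, abaa/c meet in 0. 1a->1: ok.
bb: 1b undefined. 1b->0: ok.
bc: 1c undefined. 1c->0: no, bbbacca/c meet in 0. 1c->1: no, bccb/c meet in 0. Open state 2: 1c->2.
bcc: 2c undefined. 2c->0: no, bbbacca/c meet in 0. 2c->1: no, bccb/c meet in 0. 2c->2: ok.
baca: 2a undefined. 2a->0: no, bbbacca/c meet in 0. 2a->1: no, bacabbb/c meet in 0. 2a->2: ok.
bccb: 2b undefined. 2b->0: no, bccb/c meet in 0. 2b->1: ok.
All examples now run through 3 states with every (state, symbol) defined. Accept strings end in {1,2}, Reject strings end in {0}; accept={1,2}.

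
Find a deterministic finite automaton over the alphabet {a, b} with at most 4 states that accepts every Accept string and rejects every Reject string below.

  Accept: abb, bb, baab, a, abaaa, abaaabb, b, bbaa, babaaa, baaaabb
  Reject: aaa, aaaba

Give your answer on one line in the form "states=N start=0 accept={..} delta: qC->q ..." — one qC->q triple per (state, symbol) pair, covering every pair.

states=4 start=0 accept={0,1,2} delta: 0a->1 0b->0 1a->2 1b->1 2a->3 2b->0 3a->0 3b->2

Grow the machine one transition at a time. Run the examples from 0; the earliest place one falls off (shortest prefix, ties alphabetical) gets sent to the lowest-numbered state that keeps every Accept/Reject pair distinguishable — a pair clashes when both reach the same state with identical unread suffix — and to a fresh state only if none does.
a: 0a undefined. 0a->0: no, a/aaa meet in 0. Open state 1: 0a->1.
b: 0b undefined. 0b->0: ok.
aa: 1a undefined. 1a->0: no, a/aaa meet in 1. 1a->1: no, a/aaa meet in 1. Open state 2: 1a->2.
ab: 1b undefined. 1b->0: no, abaaa/aaa meet in 2 with "a" left. 1b->1: ok.
aaa: 2a undefined. 2a->0: no, abb/aaaba meet in 1. 2a->1: no, abb/aaa meet in 1. 2a->2: no, abaaa/aaa meet in 2. Open state 3: 2a->3.
aaab: 3b undefined. 3b->0: no, abb/aaaba meet in 1. 3b->1: no, bbaa/aaaba meet in 2. 3b->2: ok.
baab: 2b undefined. 2b->0: ok.
abaaa: 3a undefined. 3a->0: ok.
All examples now run through 4 states with every (state, symbol) defined. Accept strings end in {0,1,2}, Reject strings end in {3}; accept={0,1,2}.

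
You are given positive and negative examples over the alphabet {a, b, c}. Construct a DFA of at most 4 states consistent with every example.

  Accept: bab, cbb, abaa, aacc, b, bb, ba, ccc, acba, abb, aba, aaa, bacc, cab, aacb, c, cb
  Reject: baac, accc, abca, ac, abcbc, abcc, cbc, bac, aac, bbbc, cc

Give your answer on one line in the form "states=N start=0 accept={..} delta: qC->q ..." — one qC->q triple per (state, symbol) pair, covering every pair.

Fold the examples into a partial DFA from state 0: repeatedly fix the first undefined (state, symbol) met by the shortest-then-alphabetical prefix, trying targets in increasing order and rejecting any under which an Accept and a Reject string meet in one state with the same remainder; add a state when all current targets are rejected. Accepting states are where Accept strings end.
a: 0a undefined. 0a->0: no, aacc/cc meet in 0 with "cc" left. Open state 1: 0a->1.
b: 0b undefined. 0b->0: no, c/bbbc meet in 0 with "c" left. 0b->1: ok.
c: 0c undefined. 0c->0: no, ccc/cc meet in 0. 0c->1: ok.
aa: 1a undefined. 1a->0: no, bab/bac meet in 1. 1a->1: ok.
ab: 1b undefined. 1b->0: no, cbb/abca meet in 1. 1b->1: no, aacc/abcc meet in 1 with "cc" left. Open state 2: 1b->2.
ac: 1c undefined. 1c->0: ok.
aba: 2a undefined. 2a->0: no, aba/baac meet in 0. 2a->1: ok.
abb: 2b undefined. 2b->0: no, cbb/baac meet in 0. 2b->1: ok.
abc: 2c undefined. 2c->0: no, cbb/abca meet in 1. 2c->1: no, cbb/abca meet in 1. 2c->2: no, bab/abcc meet in 2. Open state 3: 2c->3.
abca: 3a undefined. 3a->0: ok.
abcb: 3b undefined. 3b->0: no, cbb/abcbc meet in 1. 3b->1: ok.
abcc: 3c undefined. 3c->0: ok.
All examples now run through 4 states with every (state, symbol) defined. Accept strings end in {1,2}, Reject strings end in {0,3}; accept={1,2}.

states=4 start=0 accept={1,2} delta: 0a->1 0b->1 0c->1 1a->1 1b->2 1c->0 2a->1 2b->1 2c->3 3a->0 3b->1 3c->0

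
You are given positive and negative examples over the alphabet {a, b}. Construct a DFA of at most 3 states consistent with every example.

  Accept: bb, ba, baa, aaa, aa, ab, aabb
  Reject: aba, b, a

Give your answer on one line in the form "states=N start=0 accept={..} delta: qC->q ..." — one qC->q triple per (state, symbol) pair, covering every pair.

Fold the examples into a partial DFA from state 0: repeatedly fix the first undefined (state, symbol) met by the shortest-then-alphabetical prefix, trying targets in increasing order and rejecting any under which an Accept and a Reject string meet in one state with the same remainder; add a state when all current targets are rejected. Accepting states are where Accept strings end.
a: 0a undefined. 0a->0: no, ba/aba meet in 0 with "ba" left. Open state 1: 0a->1.
b: 0b undefined. 0b->0: no, bb/b meet in 0. 0b->1: ok.
aa: 1a undefined. 1a->0: no, baa/b meet in 1. 1a->1: no, ba/b meet in 1. Open state 2: 1a->2.
ab: 1b undefined. 1b->0: ok.
aaa: 2a undefined. 2a->0: ok.
aab: 2b undefined. 2b->0: no, aabb/aba meet in 1. 2b->1: ok.
All examples now run through 3 states with every (state, symbol) defined. Accept strings end in {0,2}, Reject strings end in {1}; accept={0,2}.

states=3 start=0 accept={0,2} delta: 0a->1 0b->1 1a->2 1b->0 2a->0 2b->1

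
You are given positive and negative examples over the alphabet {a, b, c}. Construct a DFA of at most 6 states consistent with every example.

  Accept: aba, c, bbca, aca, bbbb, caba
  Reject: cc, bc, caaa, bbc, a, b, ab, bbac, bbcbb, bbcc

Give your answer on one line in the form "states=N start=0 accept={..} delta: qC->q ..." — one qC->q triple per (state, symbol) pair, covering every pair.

Grow the machine one transition at a time. Run the examples from 0; the earliest place one falls off (shortest prefix, ties alphabetical) gets sent to the lowest-numbered state that keeps every Accept/Reject pair distinguishable — a pair clashes when both reach the same state with identical unread suffix — and to a fresh state only if none does.
a: 0a undefined. 0a->0: ok.
b: 0b undefined. 0b->0: no, aba/a meet in 0. Open state 1: 0b->1.
c: 0c undefined. 0c->0: no, c/cc meet in 0. 0c->1: no, c/b meet in 1. Open state 2: 0c->2.
bb: 1b undefined. 1b->0: no, c/bbc meet in 2. 1b->1: no, bbbb/b meet in 1. 1b->2: ok.
bc: 1c undefined. 1c->0: ok.
ca: 2a undefined. 2a->0: no, c/bbac meet in 2. 2a->1: no, aca/b meet in 1. 2a->2: no, c/caaa meet in 2. Open state 3: 2a->3.
cc: 2c undefined. 2c->0: no, c/bbcbb meet in 2. 2c->1: ok.
aba: 1a undefined. 1a->0: no, aba/bc meet in 0. 1a->1: no, aba/cc meet in 1. 1a->2: ok.
bbb: 2b undefined. 2b->0: no, bbbb/cc meet in 1. 2b->1: ok.
caa: 3a undefined. 3a->0: ok.
cab: 3b undefined. 3b->0: no, caba/bc meet in 0. 3b->1: ok.
bbac: 3c undefined. 3c->0: ok.
All examples now run through 4 states with every (state, symbol) defined. Accept strings end in {2,3}, Reject strings end in {0,1}; accept={2,3}.

states=4 start=0 accept={2,3} delta: 0a->0 0b->1 0c->2 1a->2 1b->2 1c->0 2a->3 2b->1 2c->1 3a->0 3b->1 3c->0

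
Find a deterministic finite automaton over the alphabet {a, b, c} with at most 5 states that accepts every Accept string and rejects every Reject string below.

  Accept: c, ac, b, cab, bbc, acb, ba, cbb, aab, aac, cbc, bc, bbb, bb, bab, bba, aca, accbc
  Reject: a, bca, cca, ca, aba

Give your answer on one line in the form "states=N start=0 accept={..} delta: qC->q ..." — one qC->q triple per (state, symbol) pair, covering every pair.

states=3 start=0 accept={0,2} delta: 0a->1 0b->2 0c->0 1a->0 1b->0 1c->2 2a->0 2b->2 2c->0

Fold the examples into a partial DFA from state 0: repeatedly fix the first undefined (state, symbol) met by the shortest-then-alphabetical prefix, trying targets in increasing order and rejecting any under which an Accept and a Reject string meet in one state with the same remainder; add a state when all current targets are rejected. Accepting states are where Accept strings end.
a: 0a undefined. 0a->0: no, ba/aba meet in 0 with "ba" left. Open state 1: 0a->1.
b: 0b undefined. 0b->0: no, ba/a meet in 1. 0b->1: no, b/a meet in 1. Open state 2: 0b->2.
c: 0c undefined. 0c->0: ok.
aa: 1a undefined. 1a->0: ok.
ab: 1b undefined. 1b->0: ok.
ac: 1c undefined. 1c->0: no, aca/a meet in 1. 1c->1: no, ac/a meet in 1. 1c->2: ok.
ba: 2a undefined. 2a->0: ok.
bb: 2b undefined. 2b->0: no, bba/a meet in 1. 2b->1: no, acb/a meet in 1. 2b->2: ok.
bc: 2c undefined. 2c->0: ok.
All examples now run through 3 states with every (state, symbol) defined. Accept strings end in {0,2}, Reject strings end in {1}; accept={0,2}.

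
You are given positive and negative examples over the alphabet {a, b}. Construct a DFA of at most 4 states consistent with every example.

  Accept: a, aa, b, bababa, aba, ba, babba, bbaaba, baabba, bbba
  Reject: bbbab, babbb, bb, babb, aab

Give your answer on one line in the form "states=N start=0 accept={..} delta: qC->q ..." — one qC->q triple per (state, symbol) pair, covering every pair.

states=4 start=0 accept={0,1} delta: 0a->1 0b->1 1a->1 1b->2 2a->0 2b->3 3a->1 3b->2

State merging on the prefix tree: take the shortest (then alphabetical) example prefix whose next move is undefined and point that move at state 0, else 1, else 2, ...; a target is out if some Accept/Reject pair would then sit in one state with the same input left (inseparable). If every existing state is out, open a new one.
a: 0a undefined. 0a->0: no, b/aab meet in 0 with "b" left. Open state 1: 0a->1.
b: 0b undefined. 0b->0: no, b/bb meet in 0. 0b->1: ok.
aa: 1a undefined. 1a->0: no, a/aab meet in 1. 1a->1: ok.
ab: 1b undefined. 1b->0: no, a/babb meet in 1. 1b->1: no, a/bbbab meet in 1. Open state 2: 1b->2.
aba: 2a undefined. 2a->0: ok.
bbb: 2b undefined. 2b->0: no, a/babbb meet in 1. 2b->1: no, a/babb meet in 1. 2b->2: no, a/bbbab meet in 1. Open state 3: 2b->3.
bbba: 3a undefined. 3a->0: no, a/bbbab meet in 1. 3a->1: ok.
babbb: 3b undefined. 3b->0: no, aba/babbb meet in 0. 3b->1: no, a/babbb meet in 1. 3b->2: ok.
All examples now run through 4 states with every (state, symbol) defined. Accept strings end in {0,1}, Reject strings end in {2,3}; accept={0,1}.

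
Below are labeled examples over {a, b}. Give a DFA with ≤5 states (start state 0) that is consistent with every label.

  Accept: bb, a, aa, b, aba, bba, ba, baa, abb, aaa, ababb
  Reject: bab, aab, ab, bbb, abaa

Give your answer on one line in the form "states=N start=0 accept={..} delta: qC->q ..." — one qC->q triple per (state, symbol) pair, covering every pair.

Fold the examples into a partial DFA from state 0: repeatedly fix the first undefined (state, symbol) met by the shortest-then-alphabetical prefix, trying targets in increasing order and rejecting any under which an Accept and a Reject string meet in one state with the same remainder; add a state when all current targets are rejected. Accepting states are where Accept strings end.
a: 0a undefined. 0a->0: no, b/aab meet in 0 with "b" left. Open state 1: 0a->1.
b: 0b undefined. 0b->0: no, bb/bbb meet in 0. 0b->1: no, bb/ab meet in 1 with "b" left. Open state 2: 0b->2.
aa: 1a undefined. 1a->0: no, b/aab meet in 2. 1a->1: ok.
ab: 1b undefined. 1b->0: no, a/abaa meet in 1. 1b->1: no, a/aab meet in 1. 1b->2: no, b/aab meet in 2. Open state 3: 1b->3.
ba: 2a undefined. 2a->0: no, b/bab meet in 2. 2a->1: ok.
bb: 2b undefined. 2b->0: no, b/bbb meet in 2. 2b->1: ok.
aba: 3a undefined. 3a->0: no, bb/abaa meet in 1. 3a->1: no, bb/abaa meet in 1. 3a->2: no, bb/abaa meet in 1. 3a->3: no, aba/bab meet in 3. Open state 4: 3a->4.
abb: 3b undefined. 3b->0: ok.
abaa: 4a undefined. 4a->0: no, abb/abaa meet in 0. 4a->1: no, bb/abaa meet in 1. 4a->2: no, b/abaa meet in 2. 4a->3: ok.
abab: 4b undefined. 4b->0: ok.
All examples now run through 5 states with every (state, symbol) defined. Accept strings end in {0,1,2,4}, Reject strings end in {3}; accept={0,1,2,4}.

states=5 start=0 accept={0,1,2,4} delta: 0a->1 0b->2 1a->1 1b->3 2a->1 2b->1 3a->4 3b->0 4a->3 4b->0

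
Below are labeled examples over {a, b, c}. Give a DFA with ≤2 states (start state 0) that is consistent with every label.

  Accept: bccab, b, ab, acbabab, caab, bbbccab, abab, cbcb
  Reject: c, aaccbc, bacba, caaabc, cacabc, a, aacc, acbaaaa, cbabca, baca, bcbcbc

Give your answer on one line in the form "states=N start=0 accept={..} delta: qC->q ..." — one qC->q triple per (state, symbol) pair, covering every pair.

Fold the examples into a partial DFA from state 0: repeatedly fix the first undefined (state, symbol) met by the shortest-then-alphabetical prefix, trying targets in increasing order and rejecting any under which an Accept and a Reject string meet in one state with the same remainder; add a state when all current targets are rejected. Accepting states are where Accept strings end.
a: 0a undefined. 0a->0: ok.
b: 0b undefined. 0b->0: no, b/a meet in 0. Open state 1: 0b->1.
c: 0c undefined. 0c->0: ok.
ba: 1a undefined. 1a->0: ok.
bb: 1b undefined. 1b->0: ok.
bc: 1c undefined. 1c->0: ok.
All examples now run through 2 states with every (state, symbol) defined. Accept strings end in {1}, Reject strings end in {0}; accept={1}.

states=2 start=0 accept={1} delta: 0a->0 0b->1 0c->0 1a->0 1b->0 1c->0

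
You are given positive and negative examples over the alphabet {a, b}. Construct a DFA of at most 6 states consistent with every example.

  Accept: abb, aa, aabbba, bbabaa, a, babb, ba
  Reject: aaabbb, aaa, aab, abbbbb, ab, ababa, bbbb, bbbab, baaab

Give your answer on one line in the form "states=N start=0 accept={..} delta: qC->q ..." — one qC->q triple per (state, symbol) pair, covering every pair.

Fold the examples into a partial DFA from state 0: repeatedly fix the first undefined (state, symbol) met by the shortest-then-alphabetical prefix, trying targets in increasing order and rejecting any under which an Accept and a Reject string meet in one state with the same remainder; add a state when all current targets are rejected. Accepting states are where Accept strings end.
a: 0a undefined. 0a->0: no, aa/aaa meet in 0. Open state 1: 0a->1.
b: 0b undefined. 0b->0: ok.
aa: 1a undefined. 1a->0: no, aa/aab meet in 0. 1a->1: no, aa/aaa meet in 1. Open state 2: 1a->2.
ab: 1b undefined. 1b->0: no, abb/abbbbb meet in 0. 1b->1: no, abb/abbbbb meet in 1. 1b->2: no, abb/aab meet in 2 with "b" left. Open state 3: 1b->3.
aaa: 2a undefined. 2a->0: ok.
aab: 2b undefined. 2b->0: ok.
aba: 3a undefined. 3a->0: no, aabbba/ababa meet in 1. 3a->1: no, aabbba/ababa meet in 1. 3a->2: no, aabbba/ababa meet in 1. 3a->3: no, bbabaa/ab meet in 3. Open state 4: 3a->4.
abb: 3b undefined. 3b->0: no, abb/aaabbb meet in 0. 3b->1: ok.
abab: 4b undefined. 4b->0: no, abb/ababa meet in 1. 4b->1: no, aa/ababa meet in 2. 4b->2: ok.
bbabaa: 4a undefined. 4a->0: no, bbabaa/aaabbb meet in 0. 4a->1: ok.
All examples now run through 5 states with every (state, symbol) defined. Accept strings end in {1,2}, Reject strings end in {0,3}; accept={1,2}.

states=5 start=0 accept={1,2} delta: 0a->1 0b->0 1a->2 1b->3 2a->0 2b->0 3a->4 3b->1 4a->1 4b->2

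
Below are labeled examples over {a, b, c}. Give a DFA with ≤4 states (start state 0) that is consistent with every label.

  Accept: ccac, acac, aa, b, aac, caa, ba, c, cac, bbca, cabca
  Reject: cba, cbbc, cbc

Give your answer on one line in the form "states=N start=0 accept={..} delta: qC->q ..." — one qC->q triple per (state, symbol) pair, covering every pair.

states=3 start=0 accept={0,1} delta: 0a->0 0b->0 0c->1 1a->0 1b->2 1c->0 2a->2 2b->2 2c->2

Grow the machine one transition at a time. Run the examples from 0; the earliest place one falls off (shortest prefix, ties alphabetical) gets sent to the lowest-numbered state that keeps every Accept/Reject pair distinguishable — a pair clashes when both reach the same state with identical unread suffix — and to a fresh state only if none does.
a: 0a undefined. 0a->0: ok.
b: 0b undefined. 0b->0: ok.
c: 0c undefined. 0c->0: no, ccac/cba meet in 0. Open state 1: 0c->1.
ca: 1a undefined. 1a->0: ok.
cb: 1b undefined. 1b->0: no, acac/cbbc meet in 1. 1b->1: no, aa/cba meet in 0. Open state 2: 1b->2.
cc: 1c undefined. 1c->0: ok.
cba: 2a undefined. 2a->0: no, aa/cba meet in 0. 2a->1: no, ccac/cba meet in 1. 2a->2: ok.
cbb: 2b undefined. 2b->0: no, ccac/cbbc meet in 1. 2b->1: no, aa/cbbc meet in 0. 2b->2: ok.
cbc: 2c undefined. 2c->0: no, aa/cbbc meet in 0. 2c->1: no, ccac/cbbc meet in 1. 2c->2: ok.
All examples now run through 3 states with every (state, symbol) defined. Accept strings end in {0,1}, Reject strings end in {2}; accept={0,1}.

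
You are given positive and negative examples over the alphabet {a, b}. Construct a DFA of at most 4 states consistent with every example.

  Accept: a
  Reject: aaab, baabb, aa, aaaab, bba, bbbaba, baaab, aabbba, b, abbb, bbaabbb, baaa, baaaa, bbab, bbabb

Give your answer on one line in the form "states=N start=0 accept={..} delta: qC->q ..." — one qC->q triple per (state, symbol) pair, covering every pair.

states=3 start=0 accept={1} delta: 0a->1 0b->2 1a->0 1b->0 2a->2 2b->2

State merging on the prefix tree: take the shortest (then alphabetical) example prefix whose next move is undefined and point that move at state 0, else 1, else 2, ...; a target is out if some Accept/Reject pair would then sit in one state with the same input left (inseparable). If every existing state is out, open a new one.
a: 0a undefined. 0a->0: no, a/aa meet in 0. Open state 1: 0a->1.
b: 0b undefined. 0b->0: no, a/bba meet in 1. 0b->1: no, a/b meet in 1. Open state 2: 0b->2.
aa: 1a undefined. 1a->0: ok.
ab: 1b undefined. 1b->0: ok.
ba: 2a undefined. 2a->0: no, a/baaaa meet in 1. 2a->1: no, a/baaa meet in 1. 2a->2: ok.
bb: 2b undefined. 2b->0: no, a/bba meet in 1. 2b->1: no, a/bbbaba meet in 1. 2b->2: ok.
All examples now run through 3 states with every (state, symbol) defined. Accept strings end in {1}, Reject strings end in {0,2}; accept={1}.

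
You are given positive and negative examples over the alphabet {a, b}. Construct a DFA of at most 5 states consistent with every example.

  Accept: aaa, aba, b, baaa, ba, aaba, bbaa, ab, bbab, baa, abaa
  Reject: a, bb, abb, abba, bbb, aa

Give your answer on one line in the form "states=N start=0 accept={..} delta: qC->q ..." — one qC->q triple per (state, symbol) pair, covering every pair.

states=5 start=0 accept={0,2} delta: 0a->1 0b->2 1a->3 1b->2 2a->2 2b->4 3a->0 3b->2 4a->3 4b->1

Fold the examples into a partial DFA from state 0: repeatedly fix the first undefined (state, symbol) met by the shortest-then-alphabetical prefix, trying targets in increasing order and rejecting any under which an Accept and a Reject string meet in one state with the same remainder; add a state when all current targets are rejected. Accepting states are where Accept strings end.
a: 0a undefined. 0a->0: no, aaa/a meet in 0. Open state 1: 0a->1.
b: 0b undefined. 0b->0: no, b/bb meet in 0. 0b->1: no, b/a meet in 1. Open state 2: 0b->2.
aa: 1a undefined. 1a->0: no, aaa/a meet in 1. 1a->1: no, aaa/a meet in 1. 1a->2: no, b/aa meet in 2. Open state 3: 1a->3.
ab: 1b undefined. 1b->0: no, aba/a meet in 1. 1b->1: no, aba/abba meet in 3. 1b->2: ok.
ba: 2a undefined. 2a->0: no, baaa/aa meet in 3. 2a->1: no, aba/a meet in 1. 2a->2: ok.
bb: 2b undefined. 2b->0: no, aba/bbb meet in 2. 2b->1: no, aba/bbb meet in 2. 2b->2: no, aba/bb meet in 2. 2b->3: no, aaa/abba meet in 3 with "a" left. Open state 4: 2b->4.
aaa: 3a undefined. 3a->0: ok.
aab: 3b undefined. 3b->0: no, aaba/a meet in 1. 3b->1: no, aaba/aa meet in 3. 3b->2: ok.
bba: 4a undefined. 4a->0: no, aaa/abba meet in 0. 4a->1: no, bbaa/aa meet in 3. 4a->2: no, aba/abba meet in 2. 4a->3: ok.
bbb: 4b undefined. 4b->0: no, aaa/bbb meet in 0. 4b->1: ok.
All examples now run through 5 states with every (state, symbol) defined. Accept strings end in {0,2}, Reject strings end in {1,3,4}; accept={0,2}.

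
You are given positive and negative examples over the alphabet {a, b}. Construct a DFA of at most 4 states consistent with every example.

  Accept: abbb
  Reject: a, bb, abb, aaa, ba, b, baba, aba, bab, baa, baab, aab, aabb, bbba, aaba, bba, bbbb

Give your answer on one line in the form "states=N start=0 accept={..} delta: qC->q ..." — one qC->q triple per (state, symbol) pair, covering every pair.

State merging on the prefix tree: take the shortest (then alphabetical) example prefix whose next move is undefined and point that move at state 0, else 1, else 2, ...; a target is out if some Accept/Reject pair would then sit in one state with the same input left (inseparable). If every existing state is out, open a new one.
a: 0a undefined. 0a->0: ok.
b: 0b undefined. 0b->0: no, abbb/a meet in 0. Open state 1: 0b->1.
ba: 1a undefined. 1a->0: ok.
bb: 1b undefined. 1b->0: no, abbb/b meet in 1. 1b->1: no, abbb/bb meet in 1. Open state 2: 1b->2.
bba: 2a undefined. 2a->0: ok.
bbb: 2b undefined. 2b->0: no, abbb/a meet in 0. 2b->1: no, abbb/b meet in 1. 2b->2: no, abbb/bb meet in 2. Open state 3: 2b->3.
bbba: 3a undefined. 3a->0: ok.
bbbb: 3b undefined. 3b->0: ok.
All examples now run through 4 states with every (state, symbol) defined. Accept strings end in {3}, Reject strings end in {0,1,2}; accept={3}.

states=4 start=0 accept={3} delta: 0a->0 0b->1 1a->0 1b->2 2a->0 2b->3 3a->0 3b->0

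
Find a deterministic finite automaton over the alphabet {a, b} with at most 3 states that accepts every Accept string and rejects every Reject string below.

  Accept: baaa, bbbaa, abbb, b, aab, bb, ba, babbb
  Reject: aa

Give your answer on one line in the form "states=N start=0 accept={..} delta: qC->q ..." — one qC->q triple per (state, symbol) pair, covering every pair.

states=2 start=0 accept={1} delta: 0a->0 0b->1 1a->1 1b->1

Fold the examples into a partial DFA from state 0: repeatedly fix the first undefined (state, symbol) met by the shortest-then-alphabetical prefix, trying targets in increasing order and rejecting any under which an Accept and a Reject string meet in one state with the same remainder; add a state when all current targets are rejected. Accepting states are where Accept strings end.
a: 0a undefined. 0a->0: ok.
b: 0b undefined. 0b->0: no, baaa/aa meet in 0. Open state 1: 0b->1.
ba: 1a undefined. 1a->0: no, baaa/aa meet in 0. 1a->1: ok.
bb: 1b undefined. 1b->0: no, bb/aa meet in 0. 1b->1: ok.
All examples now run through 2 states with every (state, symbol) defined. Accept strings end in {1}, Reject strings end in {0}; accept={1}.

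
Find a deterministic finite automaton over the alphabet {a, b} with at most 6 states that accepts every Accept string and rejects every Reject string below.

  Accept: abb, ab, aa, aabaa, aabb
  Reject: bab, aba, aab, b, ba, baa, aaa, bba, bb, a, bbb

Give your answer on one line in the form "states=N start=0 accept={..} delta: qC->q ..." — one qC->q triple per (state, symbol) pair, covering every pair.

states=6 start=0 accept={3,4} delta: 0a->1 0b->2 1a->3 1b->4 2a->0 2b->0 3a->0 3b->5 4a->0 4b->3 5a->1 5b->3

Fold the examples into a partial DFA from state 0: repeatedly fix the first undefined (state, symbol) met by the shortest-then-alphabetical prefix, trying targets in increasing order and rejecting any under which an Accept and a Reject string meet in one state with the same remainder; add a state when all current targets are rejected. Accepting states are where Accept strings end.
a: 0a undefined. 0a->0: no, abb/bb meet in 0 with "bb" left. Open state 1: 0a->1.
b: 0b undefined. 0b->0: no, ab/bab meet in 1 with "b" left. 0b->1: no, abb/bbb meet in 1 with "bb" left. Open state 2: 0b->2.
aa: 1a undefined. 1a->0: no, aabaa/baa meet in 2 with "aa" left. 1a->1: no, ab/aab meet in 1 with "b" left. 1a->2: no, aa/b meet in 2. Open state 3: 1a->3.
ab: 1b undefined. 1b->0: no, abb/b meet in 2. 1b->1: no, abb/a meet in 1. 1b->2: no, abb/bb meet in 2 with "b" left. 1b->3: no, abb/aab meet in 3 with "b" left. Open state 4: 1b->4.
ba: 2a undefined. 2a->0: ok.
bb: 2b undefined. 2b->0: ok.
aaa: 3a undefined. 3a->0: ok.
aab: 3b undefined. 3b->0: no, aabb/bab meet in 2. 3b->1: no, aabaa/ba meet in 0. 3b->2: no, aabaa/baa meet in 1. 3b->3: no, aa/aab meet in 3. 3b->4: no, ab/aab meet in 4. Open state 5: 3b->5.
aba: 4a undefined. 4a->0: ok.
abb: 4b undefined. 4b->0: no, abb/aba meet in 0. 4b->1: no, abb/baa meet in 1. 4b->2: no, abb/bab meet in 2. 4b->3: ok.
aaba: 5a undefined. 5a->0: no, aabaa/baa meet in 1. 5a->1: ok.
aabb: 5b undefined. 5b->0: no, aabb/aba meet in 0. 5b->1: no, aabb/baa meet in 1. 5b->2: no, aabb/bab meet in 2. 5b->3: ok.
All examples now run through 6 states with every (state, symbol) defined. Accept strings end in {3,4}, Reject strings end in {0,1,2,5}; accept={3,4}.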